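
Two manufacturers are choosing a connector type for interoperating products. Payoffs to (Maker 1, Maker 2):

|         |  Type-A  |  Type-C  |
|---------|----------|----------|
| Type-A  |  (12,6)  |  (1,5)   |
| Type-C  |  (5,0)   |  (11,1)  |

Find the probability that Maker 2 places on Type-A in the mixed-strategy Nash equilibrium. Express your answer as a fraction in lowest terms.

Maker 2's mix q on Type-A must make Maker 1 indifferent between Type-A and Type-C.
Maker 1's payoff from Type-A: 12q + 1(1−q). From Type-C: 5q + 11(1−q).
Set equal: 7q = 10(1−q) → q = 10/17.

10/17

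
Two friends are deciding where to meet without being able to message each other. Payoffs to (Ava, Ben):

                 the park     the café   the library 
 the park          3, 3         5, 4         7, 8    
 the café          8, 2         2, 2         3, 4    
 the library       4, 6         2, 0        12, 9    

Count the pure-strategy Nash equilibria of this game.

1

Both the library: Ava gets 12 (best alternative 7); Ben gets 9 (best alternative 6). Neither deviates — NE.
Both the café is not a NE: Ava would switch to the park (5 > 2).
No other cell survives both best-response checks, so there is 1 pure NE.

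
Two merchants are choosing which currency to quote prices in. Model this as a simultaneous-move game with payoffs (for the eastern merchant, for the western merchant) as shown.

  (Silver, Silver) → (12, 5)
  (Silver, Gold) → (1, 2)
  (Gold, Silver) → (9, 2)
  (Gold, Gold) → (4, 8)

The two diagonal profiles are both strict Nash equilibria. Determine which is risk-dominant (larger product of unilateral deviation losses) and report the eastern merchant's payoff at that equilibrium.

At both Silver: the eastern merchant loses 12 − 9 = 3 by deviating; the western merchant loses 5 − 2 = 3. Product = 3·3 = 9.
At both Gold: the eastern merchant loses 4 − 1 = 3 by deviating; the western merchant loses 8 − 2 = 6. Product = 3·6 = 18.
18 > 9, so both Gold is risk-dominant. The eastern merchant's payoff there is 4.

4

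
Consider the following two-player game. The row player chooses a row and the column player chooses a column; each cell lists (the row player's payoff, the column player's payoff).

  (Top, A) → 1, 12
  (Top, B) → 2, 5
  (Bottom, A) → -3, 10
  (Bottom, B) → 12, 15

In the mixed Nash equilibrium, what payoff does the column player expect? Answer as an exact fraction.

The row player mixes with probability p on Top, chosen so the column player is indifferent: 12p + 10(1−p) = 5p + 15(1−p) gives p = 5/12.
The column player's expected payoff is 12·5/12 + 10·7/12 = 65/6.

65/6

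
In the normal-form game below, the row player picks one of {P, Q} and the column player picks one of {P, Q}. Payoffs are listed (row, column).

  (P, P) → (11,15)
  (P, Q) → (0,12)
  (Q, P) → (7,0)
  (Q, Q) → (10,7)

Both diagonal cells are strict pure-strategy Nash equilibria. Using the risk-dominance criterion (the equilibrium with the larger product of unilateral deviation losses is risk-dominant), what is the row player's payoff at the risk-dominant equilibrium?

10

At both P: the row player loses 11 − 7 = 4 by deviating; the column player loses 15 − 12 = 3. Product = 4·3 = 12.
At both Q: the row player loses 10 − 0 = 10 by deviating; the column player loses 7 − 0 = 7. Product = 10·7 = 70.
70 > 12, so both Q is risk-dominant. The row player's payoff there is 10.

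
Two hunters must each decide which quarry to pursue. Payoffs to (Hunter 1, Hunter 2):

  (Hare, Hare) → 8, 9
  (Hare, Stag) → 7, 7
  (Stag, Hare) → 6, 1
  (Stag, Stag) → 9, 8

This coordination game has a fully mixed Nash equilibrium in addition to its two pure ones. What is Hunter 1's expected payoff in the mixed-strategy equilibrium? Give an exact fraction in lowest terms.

15/2

Hunter 2 mixes with probability q on Hare, chosen so Hunter 1 is indifferent: 8q + 7(1−q) = 6q + 9(1−q) gives q = 1/2.
Hunter 1's expected payoff (from either row, since indifferent) is 8·1/2 + 7·1/2 = 15/2.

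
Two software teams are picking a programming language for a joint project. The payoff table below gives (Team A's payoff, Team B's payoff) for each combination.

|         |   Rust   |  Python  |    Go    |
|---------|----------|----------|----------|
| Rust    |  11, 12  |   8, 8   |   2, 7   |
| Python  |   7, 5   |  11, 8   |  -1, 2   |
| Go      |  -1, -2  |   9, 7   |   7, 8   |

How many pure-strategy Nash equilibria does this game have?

Both Rust: Team A gets 11 (best alternative 7); Team B gets 12 (best alternative 8). Neither deviates — NE.
Both Python: Team A gets 11 (best alternative 9); Team B gets 8 (best alternative 5). Neither deviates — NE.
Both Go: Team A gets 7 (best alternative 2); Team B gets 8 (best alternative 7). Neither deviates — NE.
(Python, Rust) is not a NE: Team A would switch to Rust (11 > 7).
No other cell survives both best-response checks, so there are 3 pure NE.

3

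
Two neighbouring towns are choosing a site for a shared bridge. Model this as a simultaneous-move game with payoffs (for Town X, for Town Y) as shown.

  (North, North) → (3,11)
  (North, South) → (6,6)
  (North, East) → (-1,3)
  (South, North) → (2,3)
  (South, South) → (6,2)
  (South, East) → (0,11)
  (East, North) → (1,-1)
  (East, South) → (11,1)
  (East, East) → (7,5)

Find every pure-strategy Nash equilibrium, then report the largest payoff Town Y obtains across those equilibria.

11

Both North is a pure NE (Town X: 3 ≥ 2; Town Y: 11 ≥ 6). Town Y gets 11.
Both East is a pure NE (Town X: 7 ≥ 0; Town Y: 5 ≥ 1). Town Y gets 5.
Every other cell has a profitable deviation for at least one player. Highest of {11, 5} is 11.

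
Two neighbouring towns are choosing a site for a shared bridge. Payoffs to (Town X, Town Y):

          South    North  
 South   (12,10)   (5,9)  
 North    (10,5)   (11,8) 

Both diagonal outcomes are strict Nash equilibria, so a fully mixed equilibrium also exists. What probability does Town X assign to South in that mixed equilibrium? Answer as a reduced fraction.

3/4

Town X's mix p on South must make Town Y indifferent between South and North.
Town Y's payoff from South: 10p + 5(1−p). From North: 9p + 8(1−p).
Set equal: 1p = 3(1−p) → p = 3/4.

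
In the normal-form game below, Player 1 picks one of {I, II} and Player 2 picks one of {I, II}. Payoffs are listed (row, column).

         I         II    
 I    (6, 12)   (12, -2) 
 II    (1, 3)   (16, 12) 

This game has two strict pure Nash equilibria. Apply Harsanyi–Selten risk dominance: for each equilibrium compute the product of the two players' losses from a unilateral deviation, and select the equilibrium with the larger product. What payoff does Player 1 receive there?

6

At both I: Player 1 loses 6 − 1 = 5 by deviating; Player 2 loses 12 − (-2) = 14. Product = 5·14 = 70.
At both II: Player 1 loses 16 − 12 = 4 by deviating; Player 2 loses 12 − 3 = 9. Product = 4·9 = 36.
70 > 36, so both I is risk-dominant. Player 1's payoff there is 6.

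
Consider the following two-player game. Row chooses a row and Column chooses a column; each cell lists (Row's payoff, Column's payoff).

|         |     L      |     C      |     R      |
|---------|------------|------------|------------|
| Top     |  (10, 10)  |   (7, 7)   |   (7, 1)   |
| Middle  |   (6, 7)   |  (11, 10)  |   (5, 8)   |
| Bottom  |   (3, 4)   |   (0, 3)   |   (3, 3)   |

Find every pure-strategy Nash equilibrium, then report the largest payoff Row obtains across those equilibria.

11

(Top, L) is a pure NE (Row: 10 ≥ 6; Column: 10 ≥ 7). Row gets 10.
(Middle, C) is a pure NE (Row: 11 ≥ 7; Column: 10 ≥ 8). Row gets 11.
Every other cell has a profitable deviation for at least one player. Highest of {10, 11} is 11.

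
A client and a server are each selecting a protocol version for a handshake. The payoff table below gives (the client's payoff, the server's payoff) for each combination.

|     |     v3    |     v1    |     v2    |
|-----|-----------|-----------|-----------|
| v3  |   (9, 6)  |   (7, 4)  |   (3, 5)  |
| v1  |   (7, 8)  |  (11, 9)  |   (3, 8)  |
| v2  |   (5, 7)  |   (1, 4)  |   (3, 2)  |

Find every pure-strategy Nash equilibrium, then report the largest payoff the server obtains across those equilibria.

9

Both v3 is a pure NE (the client: 9 ≥ 7; the server: 6 ≥ 5). The server gets 6.
Both v1 is a pure NE (the client: 11 ≥ 7; the server: 9 ≥ 8). The server gets 9.
Every other cell has a profitable deviation for at least one player. Highest of {6, 9} is 9.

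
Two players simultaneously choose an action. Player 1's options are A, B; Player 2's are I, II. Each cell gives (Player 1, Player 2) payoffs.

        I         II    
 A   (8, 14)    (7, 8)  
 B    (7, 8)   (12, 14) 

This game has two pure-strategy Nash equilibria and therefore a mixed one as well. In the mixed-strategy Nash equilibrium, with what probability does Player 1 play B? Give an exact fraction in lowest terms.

1/2

Player 1's mix p on A must make Player 2 indifferent between I and II.
Player 2's payoff from I: 14p + 8(1−p). From II: 8p + 14(1−p).
Set equal: 6p = 6(1−p) → p = 6/12 = 1/2.
Probability on B is 1 − 1/2 = 1/2.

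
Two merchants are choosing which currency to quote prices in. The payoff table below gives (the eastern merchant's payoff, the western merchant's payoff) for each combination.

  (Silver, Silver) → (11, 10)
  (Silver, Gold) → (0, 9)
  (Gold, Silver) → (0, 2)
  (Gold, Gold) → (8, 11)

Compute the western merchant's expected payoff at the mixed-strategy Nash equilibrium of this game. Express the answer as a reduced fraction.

46/5

The eastern merchant mixes with probability p on Silver, chosen so the western merchant is indifferent: 10p + 2(1−p) = 9p + 11(1−p) gives p = 9/10.
The western merchant's expected payoff is 10·9/10 + 2·1/10 = 46/5.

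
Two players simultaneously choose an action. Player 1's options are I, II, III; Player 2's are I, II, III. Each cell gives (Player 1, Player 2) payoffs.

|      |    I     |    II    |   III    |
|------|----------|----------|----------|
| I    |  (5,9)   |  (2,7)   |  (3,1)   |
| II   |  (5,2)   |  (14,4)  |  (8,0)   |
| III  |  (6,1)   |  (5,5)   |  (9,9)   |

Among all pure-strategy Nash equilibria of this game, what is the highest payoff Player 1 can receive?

Both II is a pure NE (Player 1: 14 ≥ 5; Player 2: 4 ≥ 2). Player 1 gets 14.
Both III is a pure NE (Player 1: 9 ≥ 8; Player 2: 9 ≥ 5). Player 1 gets 9.
Every other cell has a profitable deviation for at least one player. Highest of {14, 9} is 14.

14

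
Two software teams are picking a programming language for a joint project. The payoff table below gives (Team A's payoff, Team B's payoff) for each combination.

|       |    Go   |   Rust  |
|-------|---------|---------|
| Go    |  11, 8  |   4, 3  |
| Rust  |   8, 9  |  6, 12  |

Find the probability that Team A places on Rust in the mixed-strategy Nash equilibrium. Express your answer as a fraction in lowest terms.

5/8

Team A's mix p on Go must make Team B indifferent between Go and Rust.
Team B's payoff from Go: 8p + 9(1−p). From Rust: 3p + 12(1−p).
Set equal: 5p = 3(1−p) → p = 3/8.
Probability on Rust is 1 − 3/8 = 5/8.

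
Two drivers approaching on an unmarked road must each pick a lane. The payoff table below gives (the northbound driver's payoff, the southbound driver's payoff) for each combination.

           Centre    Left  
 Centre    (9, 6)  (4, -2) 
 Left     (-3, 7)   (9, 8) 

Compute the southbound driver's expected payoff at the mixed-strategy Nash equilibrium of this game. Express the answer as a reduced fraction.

The northbound driver mixes with probability p on Centre, chosen so the southbound driver is indifferent: 6p + 7(1−p) = (-2)p + 8(1−p) gives p = 1/9.
The southbound driver's expected payoff is 6·1/9 + 7·8/9 = 62/9.

62/9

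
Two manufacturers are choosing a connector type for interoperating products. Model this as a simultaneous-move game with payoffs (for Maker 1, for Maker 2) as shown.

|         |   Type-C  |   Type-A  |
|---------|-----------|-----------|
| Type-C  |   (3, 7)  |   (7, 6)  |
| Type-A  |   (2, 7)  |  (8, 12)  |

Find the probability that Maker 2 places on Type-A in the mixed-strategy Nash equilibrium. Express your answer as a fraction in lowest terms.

1/2

Maker 2's mix q on Type-C must make Maker 1 indifferent between Type-C and Type-A.
Maker 1's payoff from Type-C: 3q + 7(1−q). From Type-A: 2q + 8(1−q).
Set equal: 1q = 1(1−q) → q = 1/2.
Probability on Type-A is 1 − 1/2 = 1/2.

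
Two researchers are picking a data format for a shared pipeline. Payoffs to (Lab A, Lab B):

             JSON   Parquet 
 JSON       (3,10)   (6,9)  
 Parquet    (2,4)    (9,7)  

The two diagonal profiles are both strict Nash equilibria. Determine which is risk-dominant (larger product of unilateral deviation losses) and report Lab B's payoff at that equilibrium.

7

At both JSON: Lab A loses 3 − 2 = 1 by deviating; Lab B loses 10 − 9 = 1. Product = 1·1 = 1.
At both Parquet: Lab A loses 9 − 6 = 3 by deviating; Lab B loses 7 − 4 = 3. Product = 3·3 = 9.
9 > 1, so both Parquet is risk-dominant. Lab B's payoff there is 7.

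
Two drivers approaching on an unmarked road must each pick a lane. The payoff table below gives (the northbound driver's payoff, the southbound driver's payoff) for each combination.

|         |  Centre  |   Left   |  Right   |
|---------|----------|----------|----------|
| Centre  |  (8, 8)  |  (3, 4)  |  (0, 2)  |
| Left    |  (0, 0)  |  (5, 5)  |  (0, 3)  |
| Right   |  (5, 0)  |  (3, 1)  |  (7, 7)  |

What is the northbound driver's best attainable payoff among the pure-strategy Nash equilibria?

Both Centre is a pure NE (the northbound driver: 8 ≥ 5; the southbound driver: 8 ≥ 4). The northbound driver gets 8.
Both Left is a pure NE (the northbound driver: 5 ≥ 3; the southbound driver: 5 ≥ 3). The northbound driver gets 5.
Both Right is a pure NE (the northbound driver: 7 ≥ 0; the southbound driver: 7 ≥ 1). The northbound driver gets 7.
Every other cell has a profitable deviation for at least one player. Highest of {8, 5, 7} is 8.

8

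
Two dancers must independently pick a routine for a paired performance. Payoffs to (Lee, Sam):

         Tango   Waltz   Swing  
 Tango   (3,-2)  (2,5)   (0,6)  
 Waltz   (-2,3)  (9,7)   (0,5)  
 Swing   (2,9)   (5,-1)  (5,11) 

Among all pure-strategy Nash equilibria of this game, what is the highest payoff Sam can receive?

Both Waltz is a pure NE (Lee: 9 ≥ 5; Sam: 7 ≥ 5). Sam gets 7.
Both Swing is a pure NE (Lee: 5 ≥ 0; Sam: 11 ≥ 9). Sam gets 11.
Every other cell has a profitable deviation for at least one player. Highest of {7, 11} is 11.

11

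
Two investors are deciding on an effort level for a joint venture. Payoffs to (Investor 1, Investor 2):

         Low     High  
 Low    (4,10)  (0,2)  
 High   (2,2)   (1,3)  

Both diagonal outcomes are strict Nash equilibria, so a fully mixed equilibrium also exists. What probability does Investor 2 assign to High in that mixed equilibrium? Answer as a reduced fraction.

Investor 2's mix q on Low must make Investor 1 indifferent between Low and High.
Investor 1's payoff from Low: 4q + 0(1−q). From High: 2q + 1(1−q).
Set equal: 2q = 1(1−q) → q = 1/3.
Probability on High is 1 − 1/3 = 2/3.

2/3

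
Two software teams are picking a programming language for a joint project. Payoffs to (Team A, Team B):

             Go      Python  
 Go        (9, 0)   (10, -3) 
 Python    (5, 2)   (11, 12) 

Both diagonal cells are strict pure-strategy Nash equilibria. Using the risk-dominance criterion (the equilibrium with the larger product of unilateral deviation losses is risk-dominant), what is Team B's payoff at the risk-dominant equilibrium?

0

At both Go: Team A loses 9 − 5 = 4 by deviating; Team B loses 0 − (-3) = 3. Product = 4·3 = 12.
At both Python: Team A loses 11 − 10 = 1 by deviating; Team B loses 12 − 2 = 10. Product = 1·10 = 10.
12 > 10, so both Go is risk-dominant. Team B's payoff there is 0.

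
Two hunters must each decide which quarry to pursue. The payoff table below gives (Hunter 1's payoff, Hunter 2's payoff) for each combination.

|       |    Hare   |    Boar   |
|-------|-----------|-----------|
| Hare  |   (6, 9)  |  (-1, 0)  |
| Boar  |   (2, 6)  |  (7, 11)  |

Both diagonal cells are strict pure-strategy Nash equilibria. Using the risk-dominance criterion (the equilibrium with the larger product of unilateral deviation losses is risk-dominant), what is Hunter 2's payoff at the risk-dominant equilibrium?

At both Hare: Hunter 1 loses 6 − 2 = 4 by deviating; Hunter 2 loses 9 − 0 = 9. Product = 4·9 = 36.
At both Boar: Hunter 1 loses 7 − (-1) = 8 by deviating; Hunter 2 loses 11 − 6 = 5. Product = 8·5 = 40.
40 > 36, so both Boar is risk-dominant. Hunter 2's payoff there is 11.

11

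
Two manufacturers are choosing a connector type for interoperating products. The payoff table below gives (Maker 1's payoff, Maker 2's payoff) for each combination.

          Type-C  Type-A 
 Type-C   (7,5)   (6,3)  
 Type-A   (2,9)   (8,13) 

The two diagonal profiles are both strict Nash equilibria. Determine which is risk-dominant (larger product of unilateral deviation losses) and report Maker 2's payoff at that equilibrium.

5

At both Type-C: Maker 1 loses 7 − 2 = 5 by deviating; Maker 2 loses 5 − 3 = 2. Product = 5·2 = 10.
At both Type-A: Maker 1 loses 8 − 6 = 2 by deviating; Maker 2 loses 13 − 9 = 4. Product = 2·4 = 8.
10 > 8, so both Type-C is risk-dominant. Maker 2's payoff there is 5.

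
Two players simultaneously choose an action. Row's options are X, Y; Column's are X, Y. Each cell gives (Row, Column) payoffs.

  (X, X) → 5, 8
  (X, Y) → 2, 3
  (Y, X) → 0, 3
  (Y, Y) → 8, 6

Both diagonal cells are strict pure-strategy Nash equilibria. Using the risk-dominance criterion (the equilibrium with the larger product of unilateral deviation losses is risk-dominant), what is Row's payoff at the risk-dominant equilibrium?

5

At both X: Row loses 5 − 0 = 5 by deviating; Column loses 8 − 3 = 5. Product = 5·5 = 25.
At both Y: Row loses 8 − 2 = 6 by deviating; Column loses 6 − 3 = 3. Product = 6·3 = 18.
25 > 18, so both X is risk-dominant. Row's payoff there is 5.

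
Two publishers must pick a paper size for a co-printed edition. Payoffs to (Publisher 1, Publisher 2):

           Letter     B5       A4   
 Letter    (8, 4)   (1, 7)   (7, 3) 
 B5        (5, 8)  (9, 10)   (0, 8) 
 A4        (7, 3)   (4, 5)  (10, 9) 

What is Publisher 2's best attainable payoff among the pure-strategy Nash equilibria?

Both B5 is a pure NE (Publisher 1: 9 ≥ 4; Publisher 2: 10 ≥ 8). Publisher 2 gets 10.
Both A4 is a pure NE (Publisher 1: 10 ≥ 7; Publisher 2: 9 ≥ 5). Publisher 2 gets 9.
Every other cell has a profitable deviation for at least one player. Highest of {10, 9} is 10.

10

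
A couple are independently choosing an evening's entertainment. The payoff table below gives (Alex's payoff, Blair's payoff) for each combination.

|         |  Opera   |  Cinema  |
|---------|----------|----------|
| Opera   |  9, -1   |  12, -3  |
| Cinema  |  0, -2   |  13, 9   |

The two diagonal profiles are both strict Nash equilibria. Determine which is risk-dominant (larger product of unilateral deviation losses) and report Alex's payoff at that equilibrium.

9

At both Opera: Alex loses 9 − 0 = 9 by deviating; Blair loses -1 − (-3) = 2. Product = 9·2 = 18.
At both Cinema: Alex loses 13 − 12 = 1 by deviating; Blair loses 9 − (-2) = 11. Product = 1·11 = 11.
18 > 11, so both Opera is risk-dominant. Alex's payoff there is 9.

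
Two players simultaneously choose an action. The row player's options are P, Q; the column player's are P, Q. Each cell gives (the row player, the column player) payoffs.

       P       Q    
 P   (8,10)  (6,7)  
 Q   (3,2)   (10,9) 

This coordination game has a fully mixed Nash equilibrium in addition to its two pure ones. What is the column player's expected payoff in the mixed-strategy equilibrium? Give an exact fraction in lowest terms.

The row player mixes with probability p on P, chosen so the column player is indifferent: 10p + 2(1−p) = 7p + 9(1−p) gives p = 7/10.
The column player's expected payoff is 10·7/10 + 2·3/10 = 38/5.

38/5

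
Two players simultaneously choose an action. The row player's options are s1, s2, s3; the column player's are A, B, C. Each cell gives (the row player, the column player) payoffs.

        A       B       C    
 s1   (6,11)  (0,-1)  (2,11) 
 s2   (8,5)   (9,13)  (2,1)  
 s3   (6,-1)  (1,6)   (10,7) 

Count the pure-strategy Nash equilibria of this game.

2

(s2, B): the row player gets 9 (best alternative 1); the column player gets 13 (best alternative 5). Neither deviates — NE.
(s3, C): the row player gets 10 (best alternative 2); the column player gets 7 (best alternative 6). Neither deviates — NE.
(s1, A) is not a NE: the row player would switch to s2 (8 > 6).
No other cell survives both best-response checks, so there are 2 pure NE.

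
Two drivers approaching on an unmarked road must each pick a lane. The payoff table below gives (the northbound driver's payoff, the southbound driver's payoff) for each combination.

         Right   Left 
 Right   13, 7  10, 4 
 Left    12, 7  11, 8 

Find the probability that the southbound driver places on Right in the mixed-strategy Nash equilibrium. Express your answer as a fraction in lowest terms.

1/2

The southbound driver's mix q on Right must make the northbound driver indifferent between Right and Left.
The northbound driver's payoff from Right: 13q + 10(1−q). From Left: 12q + 11(1−q).
Set equal: 1q = 1(1−q) → q = 1/2.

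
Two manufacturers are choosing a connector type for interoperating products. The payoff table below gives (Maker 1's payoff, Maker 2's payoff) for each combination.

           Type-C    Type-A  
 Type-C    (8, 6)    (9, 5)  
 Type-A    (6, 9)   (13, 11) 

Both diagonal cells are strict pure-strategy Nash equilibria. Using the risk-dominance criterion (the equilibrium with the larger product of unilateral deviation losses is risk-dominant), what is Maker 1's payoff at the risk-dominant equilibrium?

At both Type-C: Maker 1 loses 8 − 6 = 2 by deviating; Maker 2 loses 6 − 5 = 1. Product = 2·1 = 2.
At both Type-A: Maker 1 loses 13 − 9 = 4 by deviating; Maker 2 loses 11 − 9 = 2. Product = 4·2 = 8.
8 > 2, so both Type-A is risk-dominant. Maker 1's payoff there is 13.

13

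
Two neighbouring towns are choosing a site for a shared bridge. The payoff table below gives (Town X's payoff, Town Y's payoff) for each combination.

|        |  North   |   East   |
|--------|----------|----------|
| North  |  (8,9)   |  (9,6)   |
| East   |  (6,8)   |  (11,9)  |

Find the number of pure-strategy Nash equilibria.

Both North: Town X gets 8 (best alternative 6); Town Y gets 9 (best alternative 6). Neither deviates — NE.
Both East: Town X gets 11 (best alternative 9); Town Y gets 9 (best alternative 8). Neither deviates — NE.
(East, North) is not a NE: Town X would switch to North (8 > 6).
No other cell survives both best-response checks, so there are 2 pure NE.

2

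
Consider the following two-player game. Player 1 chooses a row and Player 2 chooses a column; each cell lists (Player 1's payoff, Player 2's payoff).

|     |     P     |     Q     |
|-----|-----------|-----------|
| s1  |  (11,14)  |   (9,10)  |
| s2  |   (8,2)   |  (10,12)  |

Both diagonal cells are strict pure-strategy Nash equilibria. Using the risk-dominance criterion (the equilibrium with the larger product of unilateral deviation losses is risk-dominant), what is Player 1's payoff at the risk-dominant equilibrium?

11

At (s1, P): Player 1 loses 11 − 8 = 3 by deviating; Player 2 loses 14 − 10 = 4. Product = 3·4 = 12.
At (s2, Q): Player 1 loses 10 − 9 = 1 by deviating; Player 2 loses 12 − 2 = 10. Product = 1·10 = 10.
12 > 10, so (s1, P) is risk-dominant. Player 1's payoff there is 11.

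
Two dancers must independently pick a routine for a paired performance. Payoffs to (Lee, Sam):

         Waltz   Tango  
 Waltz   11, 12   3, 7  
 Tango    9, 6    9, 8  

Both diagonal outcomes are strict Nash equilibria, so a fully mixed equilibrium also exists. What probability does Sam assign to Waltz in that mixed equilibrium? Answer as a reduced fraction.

3/4

Sam's mix q on Waltz must make Lee indifferent between Waltz and Tango.
Lee's payoff from Waltz: 11q + 3(1−q). From Tango: 9q + 9(1−q).
Set equal: 2q = 6(1−q) → q = 6/8 = 3/4.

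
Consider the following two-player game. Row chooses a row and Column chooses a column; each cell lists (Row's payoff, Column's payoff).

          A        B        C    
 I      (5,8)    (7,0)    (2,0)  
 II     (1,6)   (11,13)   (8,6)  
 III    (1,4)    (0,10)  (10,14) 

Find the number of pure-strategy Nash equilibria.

3

(I, A): Row gets 5 (best alternative 1); Column gets 8 (best alternative 0). Neither deviates — NE.
(II, B): Row gets 11 (best alternative 7); Column gets 13 (best alternative 6). Neither deviates — NE.
(III, C): Row gets 10 (best alternative 8); Column gets 14 (best alternative 10). Neither deviates — NE.
(III, A) is not a NE: Row would switch to I (5 > 1).
No other cell survives both best-response checks, so there are 3 pure NE.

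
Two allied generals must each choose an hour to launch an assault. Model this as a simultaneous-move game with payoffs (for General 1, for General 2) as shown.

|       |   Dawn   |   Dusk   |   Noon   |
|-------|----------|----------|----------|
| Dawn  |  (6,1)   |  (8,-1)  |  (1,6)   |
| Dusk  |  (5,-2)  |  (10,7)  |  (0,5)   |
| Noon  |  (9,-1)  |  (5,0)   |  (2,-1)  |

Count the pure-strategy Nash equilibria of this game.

Both Dusk: General 1 gets 10 (best alternative 8); General 2 gets 7 (best alternative 5). Neither deviates — NE.
Both Noon is not a NE: General 2 would switch to Dusk (0 > -1).
No other cell survives both best-response checks, so there is 1 pure NE.

1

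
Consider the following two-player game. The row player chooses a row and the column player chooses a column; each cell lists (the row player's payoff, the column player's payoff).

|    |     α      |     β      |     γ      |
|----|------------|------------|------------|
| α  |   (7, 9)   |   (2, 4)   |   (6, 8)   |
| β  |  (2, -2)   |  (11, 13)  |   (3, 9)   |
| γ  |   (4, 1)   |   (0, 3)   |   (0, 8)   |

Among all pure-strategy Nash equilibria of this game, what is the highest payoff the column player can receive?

Both α is a pure NE (the row player: 7 ≥ 4; the column player: 9 ≥ 8). The column player gets 9.
Both β is a pure NE (the row player: 11 ≥ 2; the column player: 13 ≥ 9). The column player gets 13.
Every other cell has a profitable deviation for at least one player. Highest of {9, 13} is 13.

13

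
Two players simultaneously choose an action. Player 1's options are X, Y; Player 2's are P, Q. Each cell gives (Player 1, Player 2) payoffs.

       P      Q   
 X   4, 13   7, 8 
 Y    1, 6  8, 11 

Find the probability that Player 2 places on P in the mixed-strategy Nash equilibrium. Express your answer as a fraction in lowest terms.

1/4

Player 2's mix q on P must make Player 1 indifferent between X and Y.
Player 1's payoff from X: 4q + 7(1−q). From Y: 1q + 8(1−q).
Set equal: 3q = 1(1−q) → q = 1/4.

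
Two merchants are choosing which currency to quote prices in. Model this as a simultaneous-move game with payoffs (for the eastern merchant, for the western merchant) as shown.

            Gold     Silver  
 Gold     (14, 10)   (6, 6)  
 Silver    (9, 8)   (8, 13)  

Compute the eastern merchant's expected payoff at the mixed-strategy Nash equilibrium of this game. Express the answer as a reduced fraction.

The western merchant mixes with probability q on Gold, chosen so the eastern merchant is indifferent: 14q + 6(1−q) = 9q + 8(1−q) gives q = 2/7.
The eastern merchant's expected payoff (from either row, since indifferent) is 14·2/7 + 6·5/7 = 58/7.

58/7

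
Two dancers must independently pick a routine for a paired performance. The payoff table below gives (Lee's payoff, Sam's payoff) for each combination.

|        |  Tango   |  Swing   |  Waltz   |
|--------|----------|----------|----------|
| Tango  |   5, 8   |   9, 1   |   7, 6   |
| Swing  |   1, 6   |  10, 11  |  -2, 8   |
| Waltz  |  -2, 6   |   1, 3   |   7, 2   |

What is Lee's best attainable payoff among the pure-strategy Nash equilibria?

10

Both Tango is a pure NE (Lee: 5 ≥ 1; Sam: 8 ≥ 6). Lee gets 5.
Both Swing is a pure NE (Lee: 10 ≥ 9; Sam: 11 ≥ 8). Lee gets 10.
Every other cell has a profitable deviation for at least one player. Highest of {5, 10} is 10.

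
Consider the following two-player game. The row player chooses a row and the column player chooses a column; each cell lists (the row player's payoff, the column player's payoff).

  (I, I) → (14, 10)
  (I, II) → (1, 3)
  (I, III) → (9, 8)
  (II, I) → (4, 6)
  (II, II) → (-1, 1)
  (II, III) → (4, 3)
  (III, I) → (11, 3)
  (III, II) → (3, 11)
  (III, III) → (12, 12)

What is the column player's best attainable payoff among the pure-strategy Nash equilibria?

12

Both I is a pure NE (the row player: 14 ≥ 11; the column player: 10 ≥ 8). The column player gets 10.
Both III is a pure NE (the row player: 12 ≥ 9; the column player: 12 ≥ 11). The column player gets 12.
Every other cell has a profitable deviation for at least one player. Highest of {10, 12} is 12.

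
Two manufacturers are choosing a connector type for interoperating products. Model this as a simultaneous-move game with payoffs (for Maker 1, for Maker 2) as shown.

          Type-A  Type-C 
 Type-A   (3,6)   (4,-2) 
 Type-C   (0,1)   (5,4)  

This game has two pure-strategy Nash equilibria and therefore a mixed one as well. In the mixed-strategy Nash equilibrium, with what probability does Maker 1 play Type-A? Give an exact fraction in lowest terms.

3/11

Maker 1's mix p on Type-A must make Maker 2 indifferent between Type-A and Type-C.
Maker 2's payoff from Type-A: 6p + 1(1−p). From Type-C: (-2)p + 4(1−p).
Set equal: 8p = 3(1−p) → p = 3/11.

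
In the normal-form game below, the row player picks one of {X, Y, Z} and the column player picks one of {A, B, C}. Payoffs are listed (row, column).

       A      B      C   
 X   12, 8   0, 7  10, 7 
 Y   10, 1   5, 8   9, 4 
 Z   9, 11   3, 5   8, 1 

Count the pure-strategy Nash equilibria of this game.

2

(X, A): the row player gets 12 (best alternative 10); the column player gets 8 (best alternative 7). Neither deviates — NE.
(Y, B): the row player gets 5 (best alternative 3); the column player gets 8 (best alternative 4). Neither deviates — NE.
(Z, C) is not a NE: the row player would switch to X (10 > 8).
No other cell survives both best-response checks, so there are 2 pure NE.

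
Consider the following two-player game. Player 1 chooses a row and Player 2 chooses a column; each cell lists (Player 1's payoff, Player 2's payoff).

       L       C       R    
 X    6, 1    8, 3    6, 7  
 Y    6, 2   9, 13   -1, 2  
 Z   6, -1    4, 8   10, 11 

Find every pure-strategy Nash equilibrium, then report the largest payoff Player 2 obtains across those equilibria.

13

(Y, C) is a pure NE (Player 1: 9 ≥ 8; Player 2: 13 ≥ 2). Player 2 gets 13.
(Z, R) is a pure NE (Player 1: 10 ≥ 6; Player 2: 11 ≥ 8). Player 2 gets 11.
Every other cell has a profitable deviation for at least one player. Highest of {13, 11} is 13.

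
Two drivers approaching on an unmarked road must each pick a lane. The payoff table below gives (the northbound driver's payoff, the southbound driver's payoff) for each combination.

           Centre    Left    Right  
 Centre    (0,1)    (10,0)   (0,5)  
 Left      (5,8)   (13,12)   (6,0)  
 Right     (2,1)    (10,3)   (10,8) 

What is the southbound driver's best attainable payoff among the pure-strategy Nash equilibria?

Both Left is a pure NE (the northbound driver: 13 ≥ 10; the southbound driver: 12 ≥ 8). The southbound driver gets 12.
Both Right is a pure NE (the northbound driver: 10 ≥ 6; the southbound driver: 8 ≥ 3). The southbound driver gets 8.
Every other cell has a profitable deviation for at least one player. Highest of {12, 8} is 12.

12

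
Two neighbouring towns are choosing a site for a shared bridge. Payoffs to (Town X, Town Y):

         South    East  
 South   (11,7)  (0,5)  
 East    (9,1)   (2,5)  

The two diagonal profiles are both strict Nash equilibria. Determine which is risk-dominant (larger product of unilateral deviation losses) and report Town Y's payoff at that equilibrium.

At both South: Town X loses 11 − 9 = 2 by deviating; Town Y loses 7 − 5 = 2. Product = 2·2 = 4.
At both East: Town X loses 2 − 0 = 2 by deviating; Town Y loses 5 − 1 = 4. Product = 2·4 = 8.
8 > 4, so both East is risk-dominant. Town Y's payoff there is 5.

5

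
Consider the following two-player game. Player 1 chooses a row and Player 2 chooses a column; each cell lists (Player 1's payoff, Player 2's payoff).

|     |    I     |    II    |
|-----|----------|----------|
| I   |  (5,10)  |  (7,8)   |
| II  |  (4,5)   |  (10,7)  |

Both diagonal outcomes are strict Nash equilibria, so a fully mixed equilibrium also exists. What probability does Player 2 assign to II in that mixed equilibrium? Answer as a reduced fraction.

1/4

Player 2's mix q on I must make Player 1 indifferent between I and II.
Player 1's payoff from I: 5q + 7(1−q). From II: 4q + 10(1−q).
Set equal: 1q = 3(1−q) → q = 3/4.
Probability on II is 1 − 3/4 = 1/4.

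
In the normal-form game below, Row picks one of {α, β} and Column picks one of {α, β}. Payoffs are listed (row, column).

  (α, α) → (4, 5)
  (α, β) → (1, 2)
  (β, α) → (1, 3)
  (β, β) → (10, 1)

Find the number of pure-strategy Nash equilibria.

1

Both α: Row gets 4 (best alternative 1); Column gets 5 (best alternative 2). Neither deviates — NE.
Both β is not a NE: Column would switch to α (3 > 1).
No other cell survives both best-response checks, so there is 1 pure NE.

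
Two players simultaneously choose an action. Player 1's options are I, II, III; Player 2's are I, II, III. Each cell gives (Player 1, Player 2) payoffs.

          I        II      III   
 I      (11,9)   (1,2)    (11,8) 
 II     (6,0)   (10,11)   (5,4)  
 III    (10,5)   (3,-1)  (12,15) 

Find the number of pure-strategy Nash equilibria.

Both I: Player 1 gets 11 (best alternative 10); Player 2 gets 9 (best alternative 8). Neither deviates — NE.
Both II: Player 1 gets 10 (best alternative 3); Player 2 gets 11 (best alternative 4). Neither deviates — NE.
Both III: Player 1 gets 12 (best alternative 11); Player 2 gets 15 (best alternative 5). Neither deviates — NE.
(III, II) is not a NE: Player 1 would switch to II (10 > 3).
No other cell survives both best-response checks, so there are 3 pure NE.

3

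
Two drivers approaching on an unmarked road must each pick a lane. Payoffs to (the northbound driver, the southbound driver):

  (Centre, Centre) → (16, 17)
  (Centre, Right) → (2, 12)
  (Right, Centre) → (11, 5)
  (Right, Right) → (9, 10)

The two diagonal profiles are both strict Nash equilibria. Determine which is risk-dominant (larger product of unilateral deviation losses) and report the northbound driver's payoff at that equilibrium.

At both Centre: the northbound driver loses 16 − 11 = 5 by deviating; the southbound driver loses 17 − 12 = 5. Product = 5·5 = 25.
At both Right: the northbound driver loses 9 − 2 = 7 by deviating; the southbound driver loses 10 − 5 = 5. Product = 7·5 = 35.
35 > 25, so both Right is risk-dominant. The northbound driver's payoff there is 9.

9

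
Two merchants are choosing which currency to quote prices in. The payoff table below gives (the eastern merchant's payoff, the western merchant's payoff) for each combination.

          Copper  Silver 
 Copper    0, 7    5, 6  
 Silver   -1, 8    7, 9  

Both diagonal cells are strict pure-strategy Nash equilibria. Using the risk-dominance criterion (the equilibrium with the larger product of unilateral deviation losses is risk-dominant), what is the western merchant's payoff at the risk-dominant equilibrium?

9

At both Copper: the eastern merchant loses 0 − (-1) = 1 by deviating; the western merchant loses 7 − 6 = 1. Product = 1·1 = 1.
At both Silver: the eastern merchant loses 7 − 5 = 2 by deviating; the western merchant loses 9 − 8 = 1. Product = 2·1 = 2.
2 > 1, so both Silver is risk-dominant. The western merchant's payoff there is 9.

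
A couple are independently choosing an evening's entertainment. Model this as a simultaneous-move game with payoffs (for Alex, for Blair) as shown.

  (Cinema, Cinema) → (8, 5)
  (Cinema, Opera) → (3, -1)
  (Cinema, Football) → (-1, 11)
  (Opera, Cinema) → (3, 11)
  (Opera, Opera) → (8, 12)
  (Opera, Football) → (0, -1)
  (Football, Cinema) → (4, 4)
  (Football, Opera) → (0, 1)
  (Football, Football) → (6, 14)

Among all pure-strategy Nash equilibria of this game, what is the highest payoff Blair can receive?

14

Both Opera is a pure NE (Alex: 8 ≥ 3; Blair: 12 ≥ 11). Blair gets 12.
Both Football is a pure NE (Alex: 6 ≥ 0; Blair: 14 ≥ 4). Blair gets 14.
Every other cell has a profitable deviation for at least one player. Highest of {12, 14} is 14.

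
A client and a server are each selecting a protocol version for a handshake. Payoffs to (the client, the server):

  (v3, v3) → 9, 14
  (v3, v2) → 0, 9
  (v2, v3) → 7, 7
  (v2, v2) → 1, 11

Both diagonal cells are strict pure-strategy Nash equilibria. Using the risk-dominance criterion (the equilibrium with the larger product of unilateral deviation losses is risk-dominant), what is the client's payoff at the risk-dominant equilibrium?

At both v3: the client loses 9 − 7 = 2 by deviating; the server loses 14 − 9 = 5. Product = 2·5 = 10.
At both v2: the client loses 1 − 0 = 1 by deviating; the server loses 11 − 7 = 4. Product = 1·4 = 4.
10 > 4, so both v3 is risk-dominant. The client's payoff there is 9.

9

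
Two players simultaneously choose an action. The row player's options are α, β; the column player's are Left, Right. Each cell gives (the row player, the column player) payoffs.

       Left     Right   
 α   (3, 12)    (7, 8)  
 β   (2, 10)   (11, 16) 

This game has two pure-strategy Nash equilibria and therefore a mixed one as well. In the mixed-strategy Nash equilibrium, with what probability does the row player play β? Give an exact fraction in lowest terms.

The row player's mix p on α must make the column player indifferent between Left and Right.
The column player's payoff from Left: 12p + 10(1−p). From Right: 8p + 16(1−p).
Set equal: 4p = 6(1−p) → p = 6/10 = 3/5.
Probability on β is 1 − 3/5 = 2/5.

2/5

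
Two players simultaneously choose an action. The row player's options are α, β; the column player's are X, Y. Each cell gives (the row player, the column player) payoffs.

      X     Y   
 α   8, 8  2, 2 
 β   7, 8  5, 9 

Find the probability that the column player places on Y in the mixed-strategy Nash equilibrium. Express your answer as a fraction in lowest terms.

The column player's mix q on X must make the row player indifferent between α and β.
The row player's payoff from α: 8q + 2(1−q). From β: 7q + 5(1−q).
Set equal: 1q = 3(1−q) → q = 3/4.
Probability on Y is 1 − 3/4 = 1/4.

1/4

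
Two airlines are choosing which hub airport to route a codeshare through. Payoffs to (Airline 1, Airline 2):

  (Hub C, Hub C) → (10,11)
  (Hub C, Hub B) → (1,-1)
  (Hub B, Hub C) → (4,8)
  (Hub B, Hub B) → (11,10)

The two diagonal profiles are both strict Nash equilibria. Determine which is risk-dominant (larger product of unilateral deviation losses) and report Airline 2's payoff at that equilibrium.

11

At both Hub C: Airline 1 loses 10 − 4 = 6 by deviating; Airline 2 loses 11 − (-1) = 12. Product = 6·12 = 72.
At both Hub B: Airline 1 loses 11 − 1 = 10 by deviating; Airline 2 loses 10 − 8 = 2. Product = 10·2 = 20.
72 > 20, so both Hub C is risk-dominant. Airline 2's payoff there is 11.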